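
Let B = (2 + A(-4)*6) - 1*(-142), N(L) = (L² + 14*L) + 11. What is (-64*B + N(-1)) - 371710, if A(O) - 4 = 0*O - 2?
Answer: -381696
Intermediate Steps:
A(O) = 2 (A(O) = 4 + (0*O - 2) = 4 + (0 - 2) = 4 - 2 = 2)
N(L) = 11 + L² + 14*L
B = 156 (B = (2 + 2*6) - 1*(-142) = (2 + 12) + 142 = 14 + 142 = 156)
(-64*B + N(-1)) - 371710 = (-64*156 + (11 + (-1)² + 14*(-1))) - 371710 = (-9984 + (11 + 1 - 14)) - 371710 = (-9984 - 2) - 371710 = -9986 - 371710 = -381696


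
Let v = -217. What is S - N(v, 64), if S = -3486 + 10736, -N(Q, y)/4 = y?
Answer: 7506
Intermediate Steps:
N(Q, y) = -4*y
S = 7250
S - N(v, 64) = 7250 - (-4)*64 = 7250 - 1*(-256) = 7250 + 256 = 7506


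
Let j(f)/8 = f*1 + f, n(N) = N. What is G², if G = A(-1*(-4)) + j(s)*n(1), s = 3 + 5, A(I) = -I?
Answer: 15376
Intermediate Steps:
s = 8
j(f) = 16*f (j(f) = 8*(f*1 + f) = 8*(f + f) = 8*(2*f) = 16*f)
G = 124 (G = -(-1)*(-4) + (16*8)*1 = -1*4 + 128*1 = -4 + 128 = 124)
G² = 124² = 15376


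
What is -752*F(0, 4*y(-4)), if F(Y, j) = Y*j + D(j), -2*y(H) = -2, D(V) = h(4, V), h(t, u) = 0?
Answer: 0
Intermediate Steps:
D(V) = 0
y(H) = 1 (y(H) = -1/2*(-2) = 1)
F(Y, j) = Y*j (F(Y, j) = Y*j + 0 = Y*j)
-752*F(0, 4*y(-4)) = -0*4*1 = -0*4 = -752*0 = 0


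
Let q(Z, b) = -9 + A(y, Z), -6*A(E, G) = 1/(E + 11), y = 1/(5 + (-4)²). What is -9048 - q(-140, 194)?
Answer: -4194089/464 ≈ -9039.0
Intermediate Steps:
y = 1/21 (y = 1/(5 + 16) = 1/21 ≈ 0.047619)
A(E, G) = -1/(6*(11 + E)) (A(E, G) = -1/(6*(E + 11)) = -1/(6*(11 + E)))
q(Z, b) = -4183/464 (q(Z, b) = -9 - 1/(66 + 6*(1/21)) = -9 - 1/(66 + 2/7) = -9 - 1/464/7 = -9 - 1*7/464 = -9 - 7/464 = -4183/464)
-9048 - q(-140, 194) = -9048 - 1*(-4183/464) = -9048 + 4183/464 = -4194089/464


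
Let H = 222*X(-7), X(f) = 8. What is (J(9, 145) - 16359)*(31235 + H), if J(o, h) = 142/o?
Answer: -4855554979/9 ≈ -5.3951e+8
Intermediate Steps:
H = 1776 (H = 222*8 = 1776)
(J(9, 145) - 16359)*(31235 + H) = (142/9 - 16359)*(31235 + 1776) = (142*(⅑) - 16359)*33011 = (142/9 - 16359)*33011 = -147089/9*33011 = -4855554979/9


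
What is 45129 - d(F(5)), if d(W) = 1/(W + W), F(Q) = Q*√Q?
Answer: 45129 - √5/50 ≈ 45129.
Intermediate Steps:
F(Q) = Q^(3/2)
d(W) = 1/(2*W)
45129 - d(F(5)) = 45129 - 1/(2*(5^(3/2))) = 45129 - 1/(2*(5*√5)) = 45129 - √5/25/2 = 45129 - √5/50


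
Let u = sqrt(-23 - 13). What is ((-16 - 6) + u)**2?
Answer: 448 - 264*I ≈ 448.0 - 264.0*I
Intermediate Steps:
u = 6*I (u = sqrt(-36) = 6*I ≈ 6.0*I)
((-16 - 6) + u)**2 = ((-16 - 6) + 6*I)**2 = (-22 + 6*I)**2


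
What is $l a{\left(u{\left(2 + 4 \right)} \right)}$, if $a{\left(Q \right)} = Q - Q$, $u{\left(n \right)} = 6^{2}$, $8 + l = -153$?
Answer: $0$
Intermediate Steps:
$l = -161$ ($l = -8 - 153 = -161$)
$u{\left(n \right)} = 36$
$a{\left(Q \right)} = 0$
$l a{\left(u{\left(2 + 4 \right)} \right)} = \left(-161\right) 0 = 0$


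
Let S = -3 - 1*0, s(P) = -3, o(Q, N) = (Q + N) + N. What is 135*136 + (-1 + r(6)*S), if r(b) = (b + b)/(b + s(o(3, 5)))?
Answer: 18347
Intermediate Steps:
o(Q, N) = Q + 2*N (o(Q, N) = (N + Q) + N = Q + 2*N)
r(b) = 2*b/(-3 + b) (r(b) = (b + b)/(b - 3) = (2*b)/(-3 + b) = 2*b/(-3 + b))
S = -3 (S = -3 + 0 = -3)
135*136 + (-1 + r(6)*S) = 135*136 + (-1 + (2*6/(-3 + 6))*(-3)) = 18360 + (-1 + (2*6/3)*(-3)) = 18360 + (-1 + (2*6*(⅓))*(-3)) = 18360 + (-1 + 4*(-3)) = 18360 + (-1 - 12) = 18360 - 13 = 18347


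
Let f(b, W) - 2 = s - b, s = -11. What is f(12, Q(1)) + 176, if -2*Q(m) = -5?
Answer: 155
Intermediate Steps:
Q(m) = 5/2 (Q(m) = -½*(-5) = 5/2)
f(b, W) = -9 - b (f(b, W) = 2 + (-11 - b) = -9 - b)
f(12, Q(1)) + 176 = (-9 - 1*12) + 176 = (-9 - 12) + 176 = -21 + 176 = 155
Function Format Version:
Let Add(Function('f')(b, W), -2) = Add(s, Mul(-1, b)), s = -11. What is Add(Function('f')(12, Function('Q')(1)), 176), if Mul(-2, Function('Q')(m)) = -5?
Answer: 155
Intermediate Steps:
Function('Q')(m) = Rational(5, 2) (Function('Q')(m) = Mul(Rational(-1, 2), -5) = Rational(5, 2))
Function('f')(b, W) = Add(-9, Mul(-1, b)) (Function('f')(b, W) = Add(2, Add(-11, Mul(-1, b))) = Add(-9, Mul(-1, b)))
Add(Function('f')(12, Function('Q')(1)), 176) = Add(Add(-9, Mul(-1, 12)), 176) = Add(Add(-9, -12), 176) = Add(-21, 176) = 155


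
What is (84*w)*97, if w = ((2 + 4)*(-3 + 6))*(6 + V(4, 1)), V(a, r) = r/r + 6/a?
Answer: 1246644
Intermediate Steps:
V(a, r) = 1 + 6/a
w = 153 (w = ((2 + 4)*(-3 + 6))*(6 + (6 + 4)/4) = (6*3)*(6 + (1/4)*10) = 18*(6 + 5/2) = 18*(17/2) = 153)
(84*w)*97 = (84*153)*97 = 12852*97 = 1246644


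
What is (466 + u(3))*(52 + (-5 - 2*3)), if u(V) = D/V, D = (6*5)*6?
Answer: 21566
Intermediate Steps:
D = 180 (D = 30*6 = 180)
u(V) = 180/V
(466 + u(3))*(52 + (-5 - 2*3)) = (466 + 180/3)*(52 + (-5 - 2*3)) = (466 + 180*(⅓))*(52 + (-5 - 6)) = (466 + 60)*(52 - 11) = 526*41 = 21566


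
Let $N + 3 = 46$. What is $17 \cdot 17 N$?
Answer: $12427$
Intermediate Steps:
$N = 43$ ($N = -3 + 46 = 43$)
$17 \cdot 17 N = 17 \cdot 17 \cdot 43 = 289 \cdot 43 = 12427$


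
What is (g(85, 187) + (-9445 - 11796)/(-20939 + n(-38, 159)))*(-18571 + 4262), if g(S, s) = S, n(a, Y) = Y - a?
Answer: -25531706099/20742 ≈ -1.2309e+6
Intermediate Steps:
(g(85, 187) + (-9445 - 11796)/(-20939 + n(-38, 159)))*(-18571 + 4262) = (85 + (-9445 - 11796)/(-20939 + (159 - 1*(-38))))*(-18571 + 4262) = (85 - 21241/(-20939 + (159 + 38)))*(-14309) = (85 - 21241/(-20939 + 197))*(-14309) = (85 - 21241/(-20742))*(-14309) = (85 - 21241*(-1/20742))*(-14309) = (85 + 21241/20742)*(-14309) = (1784311/20742)*(-14309) = -25531706099/20742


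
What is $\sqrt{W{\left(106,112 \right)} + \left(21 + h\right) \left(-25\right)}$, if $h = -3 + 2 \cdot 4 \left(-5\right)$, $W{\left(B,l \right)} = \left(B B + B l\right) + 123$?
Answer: $\sqrt{23781} \approx 154.21$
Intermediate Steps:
$W{\left(B,l \right)} = 123 + B^{2} + B l$ ($W{\left(B,l \right)} = \left(B^{2} + B l\right) + 123 = 123 + B^{2} + B l$)
$h = -43$ ($h = -3 + 2 \left(-20\right) = -3 - 40 = -43$)
$\sqrt{W{\left(106,112 \right)} + \left(21 + h\right) \left(-25\right)} = \sqrt{\left(123 + 106^{2} + 106 \cdot 112\right) + \left(21 - 43\right) \left(-25\right)} = \sqrt{\left(123 + 11236 + 11872\right) - -550} = \sqrt{23231 + 550} = \sqrt{23781}$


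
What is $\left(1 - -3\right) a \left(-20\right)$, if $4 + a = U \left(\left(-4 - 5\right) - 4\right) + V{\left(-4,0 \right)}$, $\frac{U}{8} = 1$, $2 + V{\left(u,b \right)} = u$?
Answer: $9120$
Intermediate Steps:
$V{\left(u,b \right)} = -2 + u$
$U = 8$ ($U = 8 \cdot 1 = 8$)
$a = -114$ ($a = -4 + \left(8 \left(\left(-4 - 5\right) - 4\right) - 6\right) = -4 + \left(8 \left(-9 - 4\right) - 6\right) = -4 + \left(8 \left(-13\right) - 6\right) = -4 - 110 = -114$)
$\left(1 - -3\right) a \left(-20\right) = \left(1 - -3\right) \left(-114\right) \left(-20\right) = \left(1 + 3\right) \left(-114\right) \left(-20\right) = 4 \left(-114\right) \left(-20\right) = \left(-456\right) \left(-20\right) = 9120$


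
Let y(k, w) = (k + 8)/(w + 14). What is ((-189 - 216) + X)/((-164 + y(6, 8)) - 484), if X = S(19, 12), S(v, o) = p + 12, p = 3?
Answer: 4290/7121 ≈ 0.60244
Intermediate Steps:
S(v, o) = 15 (S(v, o) = 3 + 12 = 15)
y(k, w) = (8 + k)/(14 + w)
X = 15
((-189 - 216) + X)/((-164 + y(6, 8)) - 484) = ((-189 - 216) + 15)/((-164 + (8 + 6)/(14 + 8)) - 484) = (-405 + 15)/((-164 + 14/22) - 484) = -390/((-164 + (1/22)*14) - 484) = -390/((-164 + 7/11) - 484) = -390/(-1797/11 - 484) = -390/(-7121/11) = -390*(-11/7121) = 4290/7121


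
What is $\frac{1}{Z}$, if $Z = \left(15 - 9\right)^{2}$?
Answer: $\frac{1}{36} \approx 0.027778$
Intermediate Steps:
$Z = 36$ ($Z = \left(15 - 9\right)^{2} = 6^{2} = 36$)
$\frac{1}{Z} = \frac{1}{36}$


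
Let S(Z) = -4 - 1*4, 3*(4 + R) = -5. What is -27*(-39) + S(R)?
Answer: 1045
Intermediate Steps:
R = -17/3 (R = -4 + (1/3)*(-5) = -4 - 5/3 = -17/3 ≈ -5.6667)
S(Z) = -8 (S(Z) = -4 - 4 = -8)
-27*(-39) + S(R) = -27*(-39) - 8 = 1053 - 8 = 1045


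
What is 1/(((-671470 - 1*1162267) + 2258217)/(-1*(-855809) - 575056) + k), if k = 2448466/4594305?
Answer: 1289864911665/2637604761298 ≈ 0.48903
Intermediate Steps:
k = 2448466/4594305 (k = 2448466*(1/4594305) = 2448466/4594305 ≈ 0.53294)
1/(((-671470 - 1*1162267) + 2258217)/(-1*(-855809) - 575056) + k) = 1/(((-671470 - 1*1162267) + 2258217)/(-1*(-855809) - 575056) + 2448466/4594305) = 1/(((-671470 - 1162267) + 2258217)/(855809 - 575056) + 2448466/4594305) = 1/((-1833737 + 2258217)/280753 + 2448466/4594305) = 1/(424480*(1/280753) + 2448466/4594305) = 1/(424480/280753 + 2448466/4594305) = 1/(2637604761298/1289864911665) = 1289864911665/2637604761298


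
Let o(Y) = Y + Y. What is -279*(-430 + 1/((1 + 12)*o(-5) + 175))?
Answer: 599819/5 ≈ 1.1996e+5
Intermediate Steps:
o(Y) = 2*Y
-279*(-430 + 1/((1 + 12)*o(-5) + 175)) = -279*(-430 + 1/((1 + 12)*(2*(-5)) + 175)) = -279*(-430 + 1/(13*(-10) + 175)) = -279*(-430 + 1/(-130 + 175)) = -279*(-430 + 1/45) = -279*(-19349/45) = 599819/5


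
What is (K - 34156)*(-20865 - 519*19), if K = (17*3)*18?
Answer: 1021270788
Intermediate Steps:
K = 918 (K = 51*18 = 918)
(K - 34156)*(-20865 - 519*19) = (918 - 34156)*(-20865 - 519*19) = -33238*(-20865 - 9861) = -33238*(-30726) = 1021270788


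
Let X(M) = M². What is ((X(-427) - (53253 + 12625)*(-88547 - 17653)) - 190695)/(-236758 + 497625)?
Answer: 6996235234/260867 ≈ 26819.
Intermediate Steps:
((X(-427) - (53253 + 12625)*(-88547 - 17653)) - 190695)/(-236758 + 497625) = (((-427)² - (53253 + 12625)*(-88547 - 17653)) - 190695)/(-236758 + 497625) = ((182329 - 65878*(-106200)) - 190695)/260867 = ((182329 - 1*(-6996243600)) - 190695)*(1/260867) = ((182329 + 6996243600) - 190695)*(1/260867) = (6996425929 - 190695)*(1/260867) = 6996235234*(1/260867) = 6996235234/260867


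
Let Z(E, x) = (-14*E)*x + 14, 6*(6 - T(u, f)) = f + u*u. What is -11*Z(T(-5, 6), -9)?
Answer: -1309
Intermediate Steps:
T(u, f) = 6 - f/6 - u²/6 (T(u, f) = 6 - (f + u*u)/6 = 6 - (f + u²)/6 = 6 + (-f/6 - u²/6) = 6 - f/6 - u²/6)
Z(E, x) = 14 - 14*E*x (Z(E, x) = -14*E*x + 14 = 14 - 14*E*x)
-11*Z(T(-5, 6), -9) = -11*(14 - 14*(6 - ⅙*6 - ⅙*(-5)²)*(-9)) = -11*(14 - 14*(6 - 1 - ⅙*25)*(-9)) = -11*(14 - 14*(6 - 1 - 25/6)*(-9)) = -11*(14 - 14*⅚*(-9)) = -11*(14 + 105) = -11*119 = -1309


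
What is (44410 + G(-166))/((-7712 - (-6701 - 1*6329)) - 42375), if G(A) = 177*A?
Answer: -15028/37057 ≈ -0.40554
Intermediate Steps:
(44410 + G(-166))/((-7712 - (-6701 - 1*6329)) - 42375) = (44410 + 177*(-166))/((-7712 - (-6701 - 1*6329)) - 42375) = (44410 - 29382)/((-7712 - (-6701 - 6329)) - 42375) = 15028/((-7712 - 1*(-13030)) - 42375) = 15028/((-7712 + 13030) - 42375) = 15028/(5318 - 42375) = 15028/(-37057) = 15028*(-1/37057) = -15028/37057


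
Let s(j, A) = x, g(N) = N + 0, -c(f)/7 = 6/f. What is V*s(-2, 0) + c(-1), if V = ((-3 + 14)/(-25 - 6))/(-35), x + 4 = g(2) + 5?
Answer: 45603/1085 ≈ 42.030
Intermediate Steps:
c(f) = -42/f
g(N) = N
x = 3 (x = -4 + (2 + 5) = -4 + 7 = 3)
s(j, A) = 3
V = 11/1085 (V = (11/(-31))*(-1/35) = (11*(-1/31))*(-1/35) = -11/31*(-1/35) = 11/1085 ≈ 0.010138)
V*s(-2, 0) + c(-1) = (11/1085)*3 - 42/(-1) = 33/1085 - 42*(-1) = 33/1085 + 42 = 45603/1085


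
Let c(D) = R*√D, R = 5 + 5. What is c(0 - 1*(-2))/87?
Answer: 10*√2/87 ≈ 0.16255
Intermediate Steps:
R = 10
c(D) = 10*√D
c(0 - 1*(-2))/87 = (10*√(0 - 1*(-2)))/87 = (10*√(0 + 2))*(1/87) = (10*√2)*(1/87) = 10*√2/87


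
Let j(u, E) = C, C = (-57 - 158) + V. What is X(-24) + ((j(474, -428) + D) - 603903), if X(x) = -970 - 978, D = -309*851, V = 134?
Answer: -868891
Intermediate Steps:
D = -262959
C = -81 (C = (-57 - 158) + 134 = -215 + 134 = -81)
j(u, E) = -81
X(x) = -1948
X(-24) + ((j(474, -428) + D) - 603903) = -1948 + ((-81 - 262959) - 603903) = -1948 + (-263040 - 603903) = -1948 - 866943 = -868891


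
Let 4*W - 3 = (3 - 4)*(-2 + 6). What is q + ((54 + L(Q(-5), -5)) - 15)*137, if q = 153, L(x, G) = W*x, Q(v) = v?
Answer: 22669/4 ≈ 5667.3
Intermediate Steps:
W = -¼ (W = ¾ + ((3 - 4)*(-2 + 6))/4 = ¾ + (-1*4)/4 = ¾ + (¼)*(-4) = ¾ - 1 = -¼ ≈ -0.25000)
L(x, G) = -x/4
q + ((54 + L(Q(-5), -5)) - 15)*137 = 153 + ((54 - ¼*(-5)) - 15)*137 = 153 + ((54 + 5/4) - 15)*137 = 153 + (221/4 - 15)*137 = 153 + (161/4)*137 = 153 + 22057/4 = 22669/4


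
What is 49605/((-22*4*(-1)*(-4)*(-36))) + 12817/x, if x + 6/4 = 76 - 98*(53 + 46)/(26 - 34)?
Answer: 301694747/21749376 ≈ 13.871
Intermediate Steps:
x = 5149/4 (x = -3/2 + (76 - 98*(53 + 46)/(26 - 34)) = -3/2 + (76 - 9702/(-8)) = -3/2 + (76 - 9702*(-1)/8) = -3/2 + (76 - 98*(-99/8)) = -3/2 + (76 + 4851/4) = -3/2 + 5155/4 = 5149/4 ≈ 1287.3)
49605/((-22*4*(-1)*(-4)*(-36))) + 12817/x = 49605/((-22*4*(-1)*(-4)*(-36))) + 12817/(5149/4) = 49605/((-(-88)*(-4)*(-36))) + 12817*(4/5149) = 49605/((-22*16*(-36))) + 51268/5149 = 49605/((-352*(-36))) + 51268/5149 = 49605/12672 + 51268/5149 = 49605*(1/12672) + 51268/5149 = 16535/4224 + 51268/5149 = 301694747/21749376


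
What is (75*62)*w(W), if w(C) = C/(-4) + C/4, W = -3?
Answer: 0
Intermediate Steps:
w(C) = 0 (w(C) = C*(-¼) + C*(¼) = -C/4 + C/4 = 0)
(75*62)*w(W) = (75*62)*0 = 4650*0 = 0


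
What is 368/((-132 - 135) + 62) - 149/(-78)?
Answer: 1841/15990 ≈ 0.11513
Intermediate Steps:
368/((-132 - 135) + 62) - 149/(-78) = 368/(-267 + 62) - 149*(-1/78) = 368/(-205) + 149/78 = 368*(-1/205) + 149/78 = -368/205 + 149/78 = 1841/15990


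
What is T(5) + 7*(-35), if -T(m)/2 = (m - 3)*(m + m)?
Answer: -285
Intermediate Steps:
T(m) = -4*m*(-3 + m) (T(m) = -2*(m - 3)*(m + m) = -2*(-3 + m)*2*m = -4*m*(-3 + m))
T(5) + 7*(-35) = 4*5*(3 - 1*5) + 7*(-35) = 4*5*(3 - 5) - 245 = 4*5*(-2) - 245 = -40 - 245 = -285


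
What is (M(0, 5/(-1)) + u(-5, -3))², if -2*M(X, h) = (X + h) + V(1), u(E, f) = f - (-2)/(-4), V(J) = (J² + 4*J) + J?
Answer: 16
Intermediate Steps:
V(J) = J² + 5*J
u(E, f) = -½ + f (u(E, f) = f - (-2)*(-1)/4 = f - 1*½ = f - ½ = -½ + f)
M(X, h) = -3 - X/2 - h/2 (M(X, h) = -((X + h) + 1*(5 + 1))/2 = -((X + h) + 1*6)/2 = -((X + h) + 6)/2 = -(6 + X + h)/2 = -3 - X/2 - h/2)
(M(0, 5/(-1)) + u(-5, -3))² = ((-3 - ½*0 - 5/(2*(-1))) + (-½ - 3))² = ((-3 + 0 - 5*(-1)/2) - 7/2)² = ((-3 + 0 - ½*(-5)) - 7/2)² = ((-3 + 0 + 5/2) - 7/2)² = (-½ - 7/2)² = (-4)² = 16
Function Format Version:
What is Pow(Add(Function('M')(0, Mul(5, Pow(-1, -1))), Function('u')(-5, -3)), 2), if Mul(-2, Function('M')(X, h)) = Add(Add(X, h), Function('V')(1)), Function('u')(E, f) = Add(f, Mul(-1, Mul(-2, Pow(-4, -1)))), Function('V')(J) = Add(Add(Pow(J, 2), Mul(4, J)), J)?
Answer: 16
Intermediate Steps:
Function('V')(J) = Add(Pow(J, 2), Mul(5, J))
Function('u')(E, f) = Add(Rational(-1, 2), f) (Function('u')(E, f) = Add(f, Mul(-1, Mul(-2, Rational(-1, 4)))) = Add(f, Mul(-1, Rational(1, 2))) = Add(f, Rational(-1, 2)) = Add(Rational(-1, 2), f))
Function('M')(X, h) = Add(-3, Mul(Rational(-1, 2), X), Mul(Rational(-1, 2), h)) (Function('M')(X, h) = Mul(Rational(-1, 2), Add(Add(X, h), Mul(1, Add(5, 1)))) = Mul(Rational(-1, 2), Add(Add(X, h), Mul(1, 6))) = Mul(Rational(-1, 2), Add(Add(X, h), 6)) = Mul(Rational(-1, 2), Add(6, X, h)) = Add(-3, Mul(Rational(-1, 2), X), Mul(Rational(-1, 2), h)))
Pow(Add(Function('M')(0, Mul(5, Pow(-1, -1))), Function('u')(-5, -3)), 2) = Pow(Add(Add(-3, Mul(Rational(-1, 2), 0), Mul(Rational(-1, 2), Mul(5, Pow(-1, -1)))), Add(Rational(-1, 2), -3)), 2) = Pow(Add(Add(-3, 0, Mul(Rational(-1, 2), Mul(5, -1))), Rational(-7, 2)), 2) = Pow(Add(Add(-3, 0, Mul(Rational(-1, 2), -5)), Rational(-7, 2)), 2) = Pow(Add(Add(-3, 0, Rational(5, 2)), Rational(-7, 2)), 2) = Pow(Add(Rational(-1, 2), Rational(-7, 2)), 2) = Pow(-4, 2) = 16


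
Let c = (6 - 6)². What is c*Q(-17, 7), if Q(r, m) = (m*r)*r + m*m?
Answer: 0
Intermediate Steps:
Q(r, m) = m² + m*r² (Q(r, m) = m*r² + m² = m² + m*r²)
c = 0 (c = 0² = 0)
c*Q(-17, 7) = 0*(7*(7 + (-17)²)) = 0*(7*(7 + 289)) = 0*(7*296) = 0*2072 = 0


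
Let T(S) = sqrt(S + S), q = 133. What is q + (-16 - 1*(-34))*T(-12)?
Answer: 133 + 36*I*sqrt(6) ≈ 133.0 + 88.182*I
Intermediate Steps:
T(S) = sqrt(2)*sqrt(S) (T(S) = sqrt(2*S) = sqrt(2)*sqrt(S))
q + (-16 - 1*(-34))*T(-12) = 133 + (-16 - 1*(-34))*(sqrt(2)*sqrt(-12)) = 133 + (-16 + 34)*(sqrt(2)*(2*I*sqrt(3))) = 133 + 18*(2*I*sqrt(6)) = 133 + 36*I*sqrt(6)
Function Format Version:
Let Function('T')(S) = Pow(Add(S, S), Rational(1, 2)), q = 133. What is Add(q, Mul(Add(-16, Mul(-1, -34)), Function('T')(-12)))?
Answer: Add(133, Mul(36, I, Pow(6, Rational(1, 2)))) ≈ Add(133.00, Mul(88.182, I))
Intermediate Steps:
Function('T')(S) = Mul(Pow(2, Rational(1, 2)), Pow(S, Rational(1, 2))) (Function('T')(S) = Pow(Mul(2, S), Rational(1, 2)) = Mul(Pow(2, Rational(1, 2)), Pow(S, Rational(1, 2))))
Add(q, Mul(Add(-16, Mul(-1, -34)), Function('T')(-12))) = Add(133, Mul(Add(-16, Mul(-1, -34)), Mul(Pow(2, Rational(1, 2)), Pow(-12, Rational(1, 2))))) = Add(133, Mul(Add(-16, 34), Mul(Pow(2, Rational(1, 2)), Mul(2, I, Pow(3, Rational(1, 2)))))) = Add(133, Mul(18, Mul(2, I, Pow(6, Rational(1, 2))))) = Add(133, Mul(36, I, Pow(6, Rational(1, 2))))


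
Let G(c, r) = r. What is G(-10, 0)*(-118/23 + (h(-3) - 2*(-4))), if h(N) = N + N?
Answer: 0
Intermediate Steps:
h(N) = 2*N
G(-10, 0)*(-118/23 + (h(-3) - 2*(-4))) = 0*(-118/23 + (2*(-3) - 2*(-4))) = 0*(-118*1/23 + (-6 + 8)) = 0*(-118/23 + 2) = 0*(-72/23) = 0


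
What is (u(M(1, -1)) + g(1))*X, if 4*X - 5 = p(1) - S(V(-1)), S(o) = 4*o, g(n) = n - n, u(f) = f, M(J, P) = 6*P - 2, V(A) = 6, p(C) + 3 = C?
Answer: 42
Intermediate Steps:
p(C) = -3 + C
M(J, P) = -2 + 6*P
g(n) = 0
X = -21/4 (X = 5/4 + ((-3 + 1) - 4*6)/4 = 5/4 + (-2 - 1*24)/4 = 5/4 + (-2 - 24)/4 = 5/4 + (1/4)*(-26) = 5/4 - 13/2 = -21/4 ≈ -5.2500)
(u(M(1, -1)) + g(1))*X = ((-2 + 6*(-1)) + 0)*(-21/4) = ((-2 - 6) + 0)*(-21/4) = (-8 + 0)*(-21/4) = -8*(-21/4) = 42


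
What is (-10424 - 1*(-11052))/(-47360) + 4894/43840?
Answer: 159569/1622080 ≈ 0.098373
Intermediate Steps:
(-10424 - 1*(-11052))/(-47360) + 4894/43840 = (-10424 + 11052)*(-1/47360) + 4894*(1/43840) = 628*(-1/47360) + 2447/21920 = -157/11840 + 2447/21920 = 159569/1622080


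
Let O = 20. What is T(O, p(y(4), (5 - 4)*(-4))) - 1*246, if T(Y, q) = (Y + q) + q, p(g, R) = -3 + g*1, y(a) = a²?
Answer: -200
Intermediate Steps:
p(g, R) = -3 + g
T(Y, q) = Y + 2*q
T(O, p(y(4), (5 - 4)*(-4))) - 1*246 = (20 + 2*(-3 + 4²)) - 1*246 = (20 + 2*(-3 + 16)) - 246 = (20 + 2*13) - 246 = (20 + 26) - 246 = 46 - 246 = -200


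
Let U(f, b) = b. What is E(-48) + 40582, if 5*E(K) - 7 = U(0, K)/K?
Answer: 202918/5 ≈ 40584.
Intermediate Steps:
E(K) = 8/5 (E(K) = 7/5 + (K/K)/5 = 7/5 + (1/5)*1 = 7/5 + 1/5 = 8/5)
E(-48) + 40582 = 8/5 + 40582 = 202918/5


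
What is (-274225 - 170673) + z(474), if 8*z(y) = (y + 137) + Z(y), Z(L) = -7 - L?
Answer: -1779527/4 ≈ -4.4488e+5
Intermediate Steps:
z(y) = 65/4 (z(y) = ((y + 137) + (-7 - y))/8 = ((137 + y) + (-7 - y))/8 = (⅛)*130 = 65/4)
(-274225 - 170673) + z(474) = (-274225 - 170673) + 65/4 = -444898 + 65/4 = -1779527/4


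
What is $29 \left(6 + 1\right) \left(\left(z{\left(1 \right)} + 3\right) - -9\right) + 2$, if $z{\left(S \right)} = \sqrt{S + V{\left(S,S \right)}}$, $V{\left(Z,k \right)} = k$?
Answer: $2438 + 203 \sqrt{2} \approx 2725.1$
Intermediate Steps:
$z{\left(S \right)} = \sqrt{2} \sqrt{S}$ ($z{\left(S \right)} = \sqrt{S + S} = \sqrt{2 S} = \sqrt{2} \sqrt{S}$)
$29 \left(6 + 1\right) \left(\left(z{\left(1 \right)} + 3\right) - -9\right) + 2 = 29 \left(6 + 1\right) \left(\left(\sqrt{2} \sqrt{1} + 3\right) - -9\right) + 2 = 29 \cdot 7 \left(\left(\sqrt{2} \cdot 1 + 3\right) + 9\right) + 2 = 29 \cdot 7 \left(\left(\sqrt{2} + 3\right) + 9\right) + 2 = 29 \cdot 7 \left(\left(3 + \sqrt{2}\right) + 9\right) + 2 = 29 \cdot 7 \left(12 + \sqrt{2}\right) + 2 = 29 \left(84 + 7 \sqrt{2}\right) + 2 = \left(2436 + 203 \sqrt{2}\right) + 2 = 2438 + 203 \sqrt{2}$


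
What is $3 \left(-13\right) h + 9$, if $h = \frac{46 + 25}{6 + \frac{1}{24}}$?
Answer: $- \frac{65151}{145} \approx -449.32$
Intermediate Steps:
$h = \frac{1704}{145}$ ($h = \frac{71}{6 + \frac{1}{24}} = \frac{71}{\frac{145}{24}} = 71 \cdot \frac{24}{145} = \frac{1704}{145} \approx 11.752$)
$3 \left(-13\right) h + 9 = 3 \left(-13\right) \frac{1704}{145} + 9 = \left(-39\right) \frac{1704}{145} + 9 = - \frac{66456}{145} + 9 = - \frac{65151}{145}$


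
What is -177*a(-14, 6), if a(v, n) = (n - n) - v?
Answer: -2478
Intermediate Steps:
a(v, n) = -v (a(v, n) = 0 - v = -v)
-177*a(-14, 6) = -(-177)*(-14) = -177*14 = -2478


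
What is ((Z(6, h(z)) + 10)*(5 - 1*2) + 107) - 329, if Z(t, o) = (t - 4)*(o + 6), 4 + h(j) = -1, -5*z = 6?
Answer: -186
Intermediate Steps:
z = -6/5 (z = -1/5*6 = -6/5 ≈ -1.2000)
h(j) = -5 (h(j) = -4 - 1 = -5)
Z(t, o) = (-4 + t)*(6 + o)
((Z(6, h(z)) + 10)*(5 - 1*2) + 107) - 329 = (((-24 - 4*(-5) + 6*6 - 5*6) + 10)*(5 - 1*2) + 107) - 329 = (((-24 + 20 + 36 - 30) + 10)*(5 - 2) + 107) - 329 = ((2 + 10)*3 + 107) - 329 = (12*3 + 107) - 329 = (36 + 107) - 329 = 143 - 329 = -186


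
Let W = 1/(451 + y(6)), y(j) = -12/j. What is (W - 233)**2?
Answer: 10944507456/201601 ≈ 54288.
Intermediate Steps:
W = 1/449 (W = 1/(451 - 12/6) = 1/(451 - 12*1/6) = 1/(451 - 2) = 1/449 ≈ 0.0022272)
(W - 233)**2 = (1/449 - 233)**2 = (-104616/449)**2 = 10944507456/201601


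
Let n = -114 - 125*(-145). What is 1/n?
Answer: 1/18011 ≈ 5.5522e-5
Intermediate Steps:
n = 18011 (n = -114 + 18125 = 18011)
1/n = 1/18011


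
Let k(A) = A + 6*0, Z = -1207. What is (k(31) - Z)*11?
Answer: 13618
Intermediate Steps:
k(A) = A (k(A) = A + 0 = A)
(k(31) - Z)*11 = (31 - 1*(-1207))*11 = (31 + 1207)*11 = 1238*11 = 13618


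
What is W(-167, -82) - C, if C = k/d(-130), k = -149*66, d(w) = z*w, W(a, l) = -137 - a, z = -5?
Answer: 14667/325 ≈ 45.129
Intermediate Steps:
d(w) = -5*w
k = -9834
C = -4917/325 (C = -9834/((-5*(-130))) = -9834/650 = -9834*1/650 = -4917/325 ≈ -15.129)
W(-167, -82) - C = (-137 - 1*(-167)) - 1*(-4917/325) = (-137 + 167) + 4917/325 = 30 + 4917/325 = 14667/325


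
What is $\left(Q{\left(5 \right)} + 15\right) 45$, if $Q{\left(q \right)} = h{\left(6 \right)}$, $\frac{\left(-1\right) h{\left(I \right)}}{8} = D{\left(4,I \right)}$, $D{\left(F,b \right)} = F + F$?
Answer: $-2205$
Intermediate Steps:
$D{\left(F,b \right)} = 2 F$
$h{\left(I \right)} = -64$ ($h{\left(I \right)} = - 8 \cdot 2 \cdot 4 = \left(-8\right) 8 = -64$)
$Q{\left(q \right)} = -64$
$\left(Q{\left(5 \right)} + 15\right) 45 = \left(-64 + 15\right) 45 = \left(-49\right) 45 = -2205$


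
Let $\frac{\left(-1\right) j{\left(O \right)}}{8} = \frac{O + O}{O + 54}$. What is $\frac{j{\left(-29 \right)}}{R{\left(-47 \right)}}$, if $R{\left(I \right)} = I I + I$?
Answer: $\frac{232}{27025} \approx 0.0085846$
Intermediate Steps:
$R{\left(I \right)} = I + I^{2}$ ($R{\left(I \right)} = I^{2} + I = I + I^{2}$)
$j{\left(O \right)} = - \frac{16 O}{54 + O}$ ($j{\left(O \right)} = - 8 \frac{O + O}{O + 54} = - 8 \frac{2 O}{54 + O} = - \frac{16 O}{54 + O}$)
$\frac{j{\left(-29 \right)}}{R{\left(-47 \right)}} = \frac{\left(-16\right) \left(-29\right) \frac{1}{54 - 29}}{\left(-47\right) \left(1 - 47\right)} = \frac{\left(-16\right) \left(-29\right) \frac{1}{25}}{\left(-47\right) \left(-46\right)} = \frac{\left(-16\right) \left(-29\right) \frac{1}{25}}{2162} = \frac{464}{25} \cdot \frac{1}{2162} = \frac{232}{27025}$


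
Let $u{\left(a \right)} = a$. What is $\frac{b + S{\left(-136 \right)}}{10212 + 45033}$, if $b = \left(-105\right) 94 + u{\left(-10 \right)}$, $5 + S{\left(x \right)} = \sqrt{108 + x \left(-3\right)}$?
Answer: $- \frac{659}{3683} + \frac{2 \sqrt{129}}{55245} \approx -0.17852$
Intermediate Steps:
$S{\left(x \right)} = -5 + \sqrt{108 - 3 x}$ ($S{\left(x \right)} = -5 + \sqrt{108 + x \left(-3\right)} = -5 + \sqrt{108 - 3 x}$)
$b = -9880$ ($b = \left(-105\right) 94 - 10 = -9870 - 10 = -9880$)
$\frac{b + S{\left(-136 \right)}}{10212 + 45033} = \frac{-9880 - \left(5 - \sqrt{108 - -408}\right)}{10212 + 45033} = \frac{-9880 - \left(5 - \sqrt{108 + 408}\right)}{55245} = \left(-9880 - \left(5 - \sqrt{516}\right)\right) \frac{1}{55245} = \left(-9880 - \left(5 - 2 \sqrt{129}\right)\right) \frac{1}{55245} = \left(-9885 + 2 \sqrt{129}\right) \frac{1}{55245} = - \frac{659}{3683} + \frac{2 \sqrt{129}}{55245}$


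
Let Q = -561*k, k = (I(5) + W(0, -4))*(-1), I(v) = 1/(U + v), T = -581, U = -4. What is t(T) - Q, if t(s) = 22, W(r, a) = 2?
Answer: -1661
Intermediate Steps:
I(v) = 1/(-4 + v)
k = -3 (k = (1/(-4 + 5) + 2)*(-1) = (1/1 + 2)*(-1) = (1 + 2)*(-1) = 3*(-1) = -3)
Q = 1683 (Q = -561*(-3) = 1683)
t(T) - Q = 22 - 1*1683 = 22 - 1683 = -1661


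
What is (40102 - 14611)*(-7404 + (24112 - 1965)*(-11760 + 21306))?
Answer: 5388997708278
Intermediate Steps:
(40102 - 14611)*(-7404 + (24112 - 1965)*(-11760 + 21306)) = 25491*(-7404 + 22147*9546) = 25491*(-7404 + 211415262) = 25491*211407858 = 5388997708278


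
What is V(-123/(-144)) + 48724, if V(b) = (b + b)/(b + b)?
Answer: 48725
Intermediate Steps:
V(b) = 1 (V(b) = (2*b)/((2*b)) = (2*b)*(1/(2*b)) = 1)
V(-123/(-144)) + 48724 = 1 + 48724 = 48725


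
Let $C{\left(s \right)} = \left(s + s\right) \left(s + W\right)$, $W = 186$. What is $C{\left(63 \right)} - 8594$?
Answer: $22780$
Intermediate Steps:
$C{\left(s \right)} = 2 s \left(186 + s\right)$ ($C{\left(s \right)} = \left(s + s\right) \left(s + 186\right) = 2 s \left(186 + s\right)$)
$C{\left(63 \right)} - 8594 = 2 \cdot 63 \left(186 + 63\right) - 8594 = 2 \cdot 63 \cdot 249 - 8594 = 31374 - 8594 = 22780$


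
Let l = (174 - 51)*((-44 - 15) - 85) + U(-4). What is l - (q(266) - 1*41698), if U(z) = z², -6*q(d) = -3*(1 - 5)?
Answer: 24004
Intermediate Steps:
q(d) = -2 (q(d) = -(-1)*(1 - 5)/2 = -(-1)*(-4)/2 = -⅙*12 = -2)
l = -17696 (l = (174 - 51)*((-44 - 15) - 85) + (-4)² = 123*(-59 - 85) + 16 = 123*(-144) + 16 = -17712 + 16 = -17696)
l - (q(266) - 1*41698) = -17696 - (-2 - 1*41698) = -17696 - (-2 - 41698) = -17696 - 1*(-41700) = -17696 + 41700 = 24004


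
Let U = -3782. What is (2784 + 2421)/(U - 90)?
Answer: -5205/3872 ≈ -1.3443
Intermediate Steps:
(2784 + 2421)/(U - 90) = (2784 + 2421)/(-3782 - 90) = 5205/(-3872) = 5205*(-1/3872) = -5205/3872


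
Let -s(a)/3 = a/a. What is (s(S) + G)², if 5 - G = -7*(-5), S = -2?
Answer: 1089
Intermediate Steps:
s(a) = -3 (s(a) = -3*a/a = -3*1 = -3)
G = -30 (G = 5 - (-7)*(-5) = 5 - 1*35 = 5 - 35 = -30)
(s(S) + G)² = (-3 - 30)² = (-33)² = 1089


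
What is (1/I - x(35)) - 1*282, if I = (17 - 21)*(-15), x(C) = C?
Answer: -19019/60 ≈ -316.98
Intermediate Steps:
I = 60 (I = -4*(-15) = 60)
(1/I - x(35)) - 1*282 = (1/60 - 1*35) - 1*282 = (1/60 - 35) - 282 = -2099/60 - 282 = -19019/60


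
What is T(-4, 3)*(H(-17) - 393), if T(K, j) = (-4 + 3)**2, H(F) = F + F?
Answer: -427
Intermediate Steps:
H(F) = 2*F
T(K, j) = 1 (T(K, j) = (-1)**2 = 1)
T(-4, 3)*(H(-17) - 393) = 1*(2*(-17) - 393) = 1*(-34 - 393) = 1*(-427) = -427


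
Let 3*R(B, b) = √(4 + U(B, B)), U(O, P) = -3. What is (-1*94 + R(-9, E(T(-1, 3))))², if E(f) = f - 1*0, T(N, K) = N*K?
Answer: 78961/9 ≈ 8773.4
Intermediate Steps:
T(N, K) = K*N
E(f) = f (E(f) = f + 0 = f)
R(B, b) = ⅓ (R(B, b) = √(4 - 3)/3 = √1/3 = (⅓)*1 = ⅓)
(-1*94 + R(-9, E(T(-1, 3))))² = (-1*94 + ⅓)² = (-94 + ⅓)² = (-281/3)² = 78961/9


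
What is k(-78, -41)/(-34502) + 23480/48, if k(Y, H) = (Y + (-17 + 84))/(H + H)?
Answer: 4151798137/8487492 ≈ 489.17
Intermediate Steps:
k(Y, H) = (67 + Y)/(2*H) (k(Y, H) = (Y + 67)/((2*H)) = (67 + Y)*(1/(2*H)) = (67 + Y)/(2*H))
k(-78, -41)/(-34502) + 23480/48 = ((½)*(67 - 78)/(-41))/(-34502) + 23480/48 = ((½)*(-1/41)*(-11))*(-1/34502) + 23480*(1/48) = (11/82)*(-1/34502) + 2935/6 = -11/2829164 + 2935/6 = 4151798137/8487492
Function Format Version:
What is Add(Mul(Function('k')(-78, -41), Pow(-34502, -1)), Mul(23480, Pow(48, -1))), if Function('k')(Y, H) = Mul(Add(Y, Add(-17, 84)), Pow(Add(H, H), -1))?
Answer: Rational(4151798137, 8487492) ≈ 489.17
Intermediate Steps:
Function('k')(Y, H) = Mul(Rational(1, 2), Pow(H, -1), Add(67, Y)) (Function('k')(Y, H) = Mul(Add(Y, 67), Pow(Mul(2, H), -1)) = Mul(Add(67, Y), Mul(Rational(1, 2), Pow(H, -1))) = Mul(Rational(1, 2), Pow(H, -1), Add(67, Y)))
Add(Mul(Function('k')(-78, -41), Pow(-34502, -1)), Mul(23480, Pow(48, -1))) = Add(Mul(Mul(Rational(1, 2), Pow(-41, -1), Add(67, -78)), Pow(-34502, -1)), Mul(23480, Pow(48, -1))) = Add(Mul(Mul(Rational(1, 2), Rational(-1, 41), -11), Rational(-1, 34502)), Mul(23480, Rational(1, 48))) = Add(Mul(Rational(11, 82), Rational(-1, 34502)), Rational(2935, 6)) = Add(Rational(-11, 2829164), Rational(2935, 6)) = Rational(4151798137, 8487492)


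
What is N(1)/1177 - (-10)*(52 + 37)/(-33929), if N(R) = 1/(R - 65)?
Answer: -67075849/2555803712 ≈ -0.026245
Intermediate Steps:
N(R) = 1/(-65 + R)
N(1)/1177 - (-10)*(52 + 37)/(-33929) = 1/((-65 + 1)*1177) - (-10)*(52 + 37)/(-33929) = (1/1177)/(-64) - (-10)*89*(-1/33929) = -1/64*1/1177 - 1*(-890)*(-1/33929) = -1/75328 + 890*(-1/33929) = -1/75328 - 890/33929 = -67075849/2555803712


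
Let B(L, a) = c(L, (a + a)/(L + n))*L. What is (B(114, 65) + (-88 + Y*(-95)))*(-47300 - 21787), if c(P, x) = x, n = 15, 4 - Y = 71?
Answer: -18988631037/43 ≈ -4.4160e+8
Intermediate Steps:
Y = -67 (Y = 4 - 1*71 = 4 - 71 = -67)
B(L, a) = 2*L*a/(15 + L) (B(L, a) = ((a + a)/(L + 15))*L = ((2*a)/(15 + L))*L = (2*a/(15 + L))*L = 2*L*a/(15 + L))
(B(114, 65) + (-88 + Y*(-95)))*(-47300 - 21787) = (2*114*65/(15 + 114) + (-88 - 67*(-95)))*(-47300 - 21787) = (2*114*65/129 + (-88 + 6365))*(-69087) = (2*114*65*(1/129) + 6277)*(-69087) = (4940/43 + 6277)*(-69087) = (274851/43)*(-69087) = -18988631037/43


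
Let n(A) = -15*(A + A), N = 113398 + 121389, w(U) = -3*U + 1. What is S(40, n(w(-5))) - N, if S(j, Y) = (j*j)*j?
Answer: -170787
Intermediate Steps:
w(U) = 1 - 3*U
N = 234787
n(A) = -30*A
S(j, Y) = j³ (S(j, Y) = j²*j = j³)
S(40, n(w(-5))) - N = 40³ - 1*234787 = 64000 - 234787 = -170787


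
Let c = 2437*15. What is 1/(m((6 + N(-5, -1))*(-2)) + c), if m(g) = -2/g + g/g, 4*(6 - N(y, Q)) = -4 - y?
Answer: 47/1718136 ≈ 2.7355e-5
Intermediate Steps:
N(y, Q) = 7 + y/4 (N(y, Q) = 6 - (-4 - y)/4 = 6 + (1 + y/4) = 7 + y/4)
m(g) = 1 - 2/g (m(g) = -2/g + 1 = 1 - 2/g)
c = 36555
1/(m((6 + N(-5, -1))*(-2)) + c) = 1/((-2 + (6 + (7 + (¼)*(-5)))*(-2))/(((6 + (7 + (¼)*(-5)))*(-2))) + 36555) = 1/((-2 + (6 + (7 - 5/4))*(-2))/(((6 + (7 - 5/4))*(-2))) + 36555) = 1/((-2 + (6 + 23/4)*(-2))/(((6 + 23/4)*(-2))) + 36555) = 1/((-2 + (47/4)*(-2))/(((47/4)*(-2))) + 36555) = 1/((-2 - 47/2)/(-47/2) + 36555) = 1/(-2/47*(-51/2) + 36555) = 1/(51/47 + 36555) = 1/(1718136/47) = 47/1718136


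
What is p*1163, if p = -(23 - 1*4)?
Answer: -22097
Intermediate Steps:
p = -19 (p = -(23 - 4) = -1*19 = -19)
p*1163 = -19*1163 = -22097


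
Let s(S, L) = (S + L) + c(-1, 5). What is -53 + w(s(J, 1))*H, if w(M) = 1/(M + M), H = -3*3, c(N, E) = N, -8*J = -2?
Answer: -71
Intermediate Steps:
J = ¼ (J = -⅛*(-2) = ¼ ≈ 0.25000)
s(S, L) = -1 + L + S (s(S, L) = (S + L) - 1 = (L + S) - 1 = -1 + L + S)
H = -9
w(M) = 1/(2*M)
-53 + w(s(J, 1))*H = -53 + (1/(2*(-1 + 1 + ¼)))*(-9) = -53 + (1/(2*(¼)))*(-9) = -53 + ((½)*4)*(-9) = -53 + 2*(-9) = -53 - 18 = -71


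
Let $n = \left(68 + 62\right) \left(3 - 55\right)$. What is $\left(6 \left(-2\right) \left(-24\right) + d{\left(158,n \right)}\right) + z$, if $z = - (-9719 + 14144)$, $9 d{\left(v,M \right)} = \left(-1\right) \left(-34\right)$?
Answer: $- \frac{37199}{9} \approx -4133.2$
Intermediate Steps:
$n = -6760$ ($n = 130 \left(-52\right) = -6760$)
$d{\left(v,M \right)} = \frac{34}{9}$ ($d{\left(v,M \right)} = \frac{\left(-1\right) \left(-34\right)}{9} = \frac{1}{9} \cdot 34 = \frac{34}{9}$)
$z = -4425$ ($z = \left(-1\right) 4425 = -4425$)
$\left(6 \left(-2\right) \left(-24\right) + d{\left(158,n \right)}\right) + z = \left(6 \left(-2\right) \left(-24\right) + \frac{34}{9}\right) - 4425 = \left(\left(-12\right) \left(-24\right) + \frac{34}{9}\right) - 4425 = \left(288 + \frac{34}{9}\right) - 4425 = \frac{2626}{9} - 4425 = - \frac{37199}{9}$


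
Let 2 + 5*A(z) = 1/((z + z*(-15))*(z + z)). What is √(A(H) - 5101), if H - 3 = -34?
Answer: I*√24021982495/2170 ≈ 71.424*I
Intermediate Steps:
H = -31 (H = 3 - 34 = -31)
A(z) = -⅖ - 1/(140*z²) (A(z) = -⅖ + 1/(5*(((z + z*(-15))*(z + z)))) = -⅖ + 1/(5*(((z - 15*z)*(2*z)))) = -⅖ + 1/(5*(((-14*z)*(2*z)))) = -⅖ + 1/(5*((-28*z²))) = -⅖ + (-1/(28*z²))/5 = -⅖ - 1/(140*z²))
√(A(H) - 5101) = √((-⅖ - 1/140/(-31)²) - 5101) = √((-⅖ - 1/140*1/961) - 5101) = √((-⅖ - 1/134540) - 5101) = √(-53817/134540 - 5101) = √(-686342357/134540) = I*√24021982495/2170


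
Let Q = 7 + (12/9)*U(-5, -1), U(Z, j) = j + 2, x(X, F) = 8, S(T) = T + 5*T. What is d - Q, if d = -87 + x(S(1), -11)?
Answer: -262/3 ≈ -87.333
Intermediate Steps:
S(T) = 6*T
U(Z, j) = 2 + j
d = -79 (d = -87 + 8 = -79)
Q = 25/3 (Q = 7 + (12/9)*(2 - 1) = 7 + (12*(1/9))*1 = 7 + (4/3)*1 = 7 + 4/3 = 25/3 ≈ 8.3333)
d - Q = -79 - 1*25/3 = -79 - 25/3 = -262/3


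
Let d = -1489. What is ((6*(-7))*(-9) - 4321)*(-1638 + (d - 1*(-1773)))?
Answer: 5338822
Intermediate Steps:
((6*(-7))*(-9) - 4321)*(-1638 + (d - 1*(-1773))) = ((6*(-7))*(-9) - 4321)*(-1638 + (-1489 - 1*(-1773))) = (-42*(-9) - 4321)*(-1638 + (-1489 + 1773)) = (378 - 4321)*(-1638 + 284) = -3943*(-1354) = 5338822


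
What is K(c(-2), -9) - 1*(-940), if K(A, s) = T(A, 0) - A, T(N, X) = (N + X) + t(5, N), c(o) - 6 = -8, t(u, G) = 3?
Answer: 943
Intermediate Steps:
c(o) = -2 (c(o) = 6 - 8 = -2)
T(N, X) = 3 + N + X (T(N, X) = (N + X) + 3 = 3 + N + X)
K(A, s) = 3 (K(A, s) = (3 + A + 0) - A = (3 + A) - A = 3)
K(c(-2), -9) - 1*(-940) = 3 - 1*(-940) = 3 + 940 = 943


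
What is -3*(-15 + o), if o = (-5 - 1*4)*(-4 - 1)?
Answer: -90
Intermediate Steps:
o = 45 (o = (-5 - 4)*(-5) = -9*(-5) = 45)
-3*(-15 + o) = -3*(-15 + 45) = -3*30 = -90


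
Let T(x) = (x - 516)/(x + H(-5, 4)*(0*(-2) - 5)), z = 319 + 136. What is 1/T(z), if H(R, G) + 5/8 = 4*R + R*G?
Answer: -5265/488 ≈ -10.789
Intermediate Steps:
H(R, G) = -5/8 + 4*R + G*R (H(R, G) = -5/8 + (4*R + R*G) = -5/8 + (4*R + G*R) = -5/8 + 4*R + G*R)
z = 455
T(x) = (-516 + x)/(1625/8 + x) (T(x) = (x - 516)/(x + (-5/8 + 4*(-5) + 4*(-5))*(0*(-2) - 5)) = (-516 + x)/(x + (-5/8 - 20 - 20)*(0 - 5)) = (-516 + x)/(x - 325/8*(-5)) = (-516 + x)/(x + 1625/8) = (-516 + x)/(1625/8 + x))
1/T(z) = 1/(8*(-516 + 455)/(1625 + 8*455)) = 1/(8*(-61)/(1625 + 3640)) = 1/(8*(-61)/5265) = 1/(8*(1/5265)*(-61)) = 1/(-488/5265) = -5265/488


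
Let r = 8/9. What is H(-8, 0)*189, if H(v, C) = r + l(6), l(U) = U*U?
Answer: 6972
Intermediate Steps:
l(U) = U**2
r = 8/9 (r = 8*(1/9) = 8/9 ≈ 0.88889)
H(v, C) = 332/9 (H(v, C) = 8/9 + 6**2 = 8/9 + 36 = 332/9)
H(-8, 0)*189 = (332/9)*189 = 6972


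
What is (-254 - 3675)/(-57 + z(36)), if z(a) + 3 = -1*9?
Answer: 3929/69 ≈ 56.942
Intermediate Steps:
z(a) = -12 (z(a) = -3 - 1*9 = -3 - 9 = -12)
(-254 - 3675)/(-57 + z(36)) = (-254 - 3675)/(-57 - 12) = -3929/(-69) = -3929*(-1/69) = 3929/69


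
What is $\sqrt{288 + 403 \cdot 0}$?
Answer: $12 \sqrt{2} \approx 16.971$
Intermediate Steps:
$\sqrt{288 + 403 \cdot 0} = \sqrt{288 + 0} = \sqrt{288} = 12 \sqrt{2}$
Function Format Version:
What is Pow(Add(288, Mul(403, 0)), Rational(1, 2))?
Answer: Mul(12, Pow(2, Rational(1, 2))) ≈ 16.971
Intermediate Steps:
Pow(Add(288, Mul(403, 0)), Rational(1, 2)) = Pow(Add(288, 0), Rational(1, 2)) = Pow(288, Rational(1, 2)) = Mul(12, Pow(2, Rational(1, 2)))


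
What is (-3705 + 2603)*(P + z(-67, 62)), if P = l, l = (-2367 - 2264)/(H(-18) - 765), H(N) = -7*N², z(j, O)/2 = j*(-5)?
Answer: -2244488582/3033 ≈ -7.4002e+5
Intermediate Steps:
z(j, O) = -10*j (z(j, O) = 2*(j*(-5)) = 2*(-5*j) = -10*j)
l = 4631/3033 (l = (-2367 - 2264)/(-7*(-18)² - 765) = -4631/(-7*324 - 765) = -4631/(-2268 - 765) = -4631/(-3033) = -4631*(-1/3033) = 4631/3033 ≈ 1.5269)
P = 4631/3033 ≈ 1.5269
(-3705 + 2603)*(P + z(-67, 62)) = (-3705 + 2603)*(4631/3033 - 10*(-67)) = -1102*(4631/3033 + 670) = -1102*2036741/3033 = -2244488582/3033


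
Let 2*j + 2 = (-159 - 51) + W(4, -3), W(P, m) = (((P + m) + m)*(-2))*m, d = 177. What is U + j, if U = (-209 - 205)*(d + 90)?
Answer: -110650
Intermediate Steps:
W(P, m) = m*(-4*m - 2*P) (W(P, m) = ((P + 2*m)*(-2))*m = (-4*m - 2*P)*m = m*(-4*m - 2*P))
U = -110538 (U = (-209 - 205)*(177 + 90) = -414*267 = -110538)
j = -112 (j = -1 + ((-159 - 51) - 2*(-3)*(4 + 2*(-3)))/2 = -1 + (-210 - 2*(-3)*(4 - 6))/2 = -1 + (-210 - 2*(-3)*(-2))/2 = -1 + (-210 - 12)/2 = -1 + (1/2)*(-222) = -1 - 111 = -112)
U + j = -110538 - 112 = -110650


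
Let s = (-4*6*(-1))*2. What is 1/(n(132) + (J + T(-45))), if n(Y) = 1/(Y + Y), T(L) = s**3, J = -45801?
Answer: 264/17104825 ≈ 1.5434e-5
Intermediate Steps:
s = 48 (s = -24*(-1)*2 = 24*2 = 48)
T(L) = 110592 (T(L) = 48**3 = 110592)
n(Y) = 1/(2*Y)
1/(n(132) + (J + T(-45))) = 1/((1/2)/132 + (-45801 + 110592)) = 1/((1/2)*(1/132) + 64791) = 1/(1/264 + 64791) = 1/(17104825/264) = 264/17104825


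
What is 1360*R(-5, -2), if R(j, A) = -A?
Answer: 2720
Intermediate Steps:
1360*R(-5, -2) = 1360*(-1*(-2)) = 1360*2 = 2720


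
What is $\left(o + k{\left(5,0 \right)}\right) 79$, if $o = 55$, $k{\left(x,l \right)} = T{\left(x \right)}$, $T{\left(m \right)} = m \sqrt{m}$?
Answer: $4345 + 395 \sqrt{5} \approx 5228.3$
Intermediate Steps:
$T{\left(m \right)} = m^{\frac{3}{2}}$
$k{\left(x,l \right)} = x^{\frac{3}{2}}$
$\left(o + k{\left(5,0 \right)}\right) 79 = \left(55 + 5^{\frac{3}{2}}\right) 79 = \left(55 + 5 \sqrt{5}\right) 79 = 4345 + 395 \sqrt{5}$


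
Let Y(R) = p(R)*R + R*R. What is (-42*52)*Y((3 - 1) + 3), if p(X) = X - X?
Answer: -54600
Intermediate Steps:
p(X) = 0
Y(R) = R**2 (Y(R) = 0*R + R*R = 0 + R**2 = R**2)
(-42*52)*Y((3 - 1) + 3) = (-42*52)*((3 - 1) + 3)**2 = -2184*(2 + 3)**2 = -2184*5**2 = -2184*25 = -54600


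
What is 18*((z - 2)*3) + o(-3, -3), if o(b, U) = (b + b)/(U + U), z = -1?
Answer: -161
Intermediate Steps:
o(b, U) = b/U (o(b, U) = (2*b)/((2*U)) = (2*b)*(1/(2*U)) = b/U)
18*((z - 2)*3) + o(-3, -3) = 18*((-1 - 2)*3) - 3/(-3) = 18*(-3*3) - 3*(-⅓) = 18*(-9) + 1 = -162 + 1 = -161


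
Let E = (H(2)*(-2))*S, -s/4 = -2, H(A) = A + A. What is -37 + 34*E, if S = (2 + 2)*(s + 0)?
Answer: -8741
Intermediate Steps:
H(A) = 2*A
s = 8 (s = -4*(-2) = 8)
S = 32 (S = (2 + 2)*(8 + 0) = 4*8 = 32)
E = -256 (E = ((2*2)*(-2))*32 = (4*(-2))*32 = -8*32 = -256)
-37 + 34*E = -37 + 34*(-256) = -37 - 8704 = -8741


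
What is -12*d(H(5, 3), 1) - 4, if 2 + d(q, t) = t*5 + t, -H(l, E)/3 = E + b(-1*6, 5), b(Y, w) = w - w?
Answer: -52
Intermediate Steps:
b(Y, w) = 0
H(l, E) = -3*E (H(l, E) = -3*(E + 0) = -3*E)
d(q, t) = -2 + 6*t (d(q, t) = -2 + (t*5 + t) = -2 + (5*t + t) = -2 + 6*t)
-12*d(H(5, 3), 1) - 4 = -12*(-2 + 6*1) - 4 = -12*(-2 + 6) - 4 = -12*4 - 4 = -48 - 4 = -52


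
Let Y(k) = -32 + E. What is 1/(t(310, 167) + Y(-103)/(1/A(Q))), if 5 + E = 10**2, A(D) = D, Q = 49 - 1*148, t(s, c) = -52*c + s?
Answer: -1/14611 ≈ -6.8442e-5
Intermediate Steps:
t(s, c) = s - 52*c
Q = -99 (Q = 49 - 148 = -99)
E = 95 (E = -5 + 10**2 = -5 + 100 = 95)
Y(k) = 63 (Y(k) = -32 + 95 = 63)
1/(t(310, 167) + Y(-103)/(1/A(Q))) = 1/((310 - 52*167) + 63/(1/(-99))) = 1/((310 - 8684) + 63/(-1/99)) = 1/(-8374 + 63*(-99)) = 1/(-8374 - 6237) = 1/(-14611) = -1/14611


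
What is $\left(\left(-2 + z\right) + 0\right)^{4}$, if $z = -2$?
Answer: $256$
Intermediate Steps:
$\left(\left(-2 + z\right) + 0\right)^{4} = \left(\left(-2 - 2\right) + 0\right)^{4} = \left(-4 + 0\right)^{4} = \left(-4\right)^{4} = 256$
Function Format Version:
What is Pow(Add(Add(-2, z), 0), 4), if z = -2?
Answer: 256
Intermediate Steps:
Pow(Add(Add(-2, z), 0), 4) = Pow(Add(Add(-2, -2), 0), 4) = Pow(Add(-4, 0), 4) = Pow(-4, 4) = 256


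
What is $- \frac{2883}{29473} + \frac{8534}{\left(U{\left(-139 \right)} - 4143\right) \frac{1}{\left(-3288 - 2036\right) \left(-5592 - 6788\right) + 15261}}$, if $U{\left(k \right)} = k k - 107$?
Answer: $\frac{16581973527586049}{444187583} \approx 3.7331 \cdot 10^{7}$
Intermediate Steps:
$U{\left(k \right)} = -107 + k^{2}$ ($U{\left(k \right)} = k^{2} - 107 = -107 + k^{2}$)
$- \frac{2883}{29473} + \frac{8534}{\left(U{\left(-139 \right)} - 4143\right) \frac{1}{\left(-3288 - 2036\right) \left(-5592 - 6788\right) + 15261}} = - \frac{2883}{29473} + \frac{8534}{\left(\left(-107 + \left(-139\right)^{2}\right) - 4143\right) \frac{1}{\left(-3288 - 2036\right) \left(-5592 - 6788\right) + 15261}} = \left(-2883\right) \frac{1}{29473} + \frac{8534}{\left(\left(-107 + 19321\right) - 4143\right) \frac{1}{\left(-5324\right) \left(-12380\right) + 15261}} = - \frac{2883}{29473} + \frac{8534}{\left(19214 - 4143\right) \frac{1}{65911120 + 15261}} = - \frac{2883}{29473} + \frac{8534}{15071 \cdot \frac{1}{65926381}} = - \frac{2883}{29473} + \frac{8534}{\frac{15071}{65926381}} = - \frac{2883}{29473} + 8534 \cdot \frac{65926381}{15071} = - \frac{2883}{29473} + \frac{562615735454}{15071} = \frac{16581973527586049}{444187583}$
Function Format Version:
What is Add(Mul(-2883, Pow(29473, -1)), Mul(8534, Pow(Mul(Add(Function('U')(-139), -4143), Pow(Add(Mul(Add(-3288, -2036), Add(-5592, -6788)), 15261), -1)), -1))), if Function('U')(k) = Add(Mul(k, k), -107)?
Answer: Rational(16581973527586049, 444187583) ≈ 3.7331e+7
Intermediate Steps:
Function('U')(k) = Add(-107, Pow(k, 2)) (Function('U')(k) = Add(Pow(k, 2), -107) = Add(-107, Pow(k, 2)))
Add(Mul(-2883, Pow(29473, -1)), Mul(8534, Pow(Mul(Add(Function('U')(-139), -4143), Pow(Add(Mul(Add(-3288, -2036), Add(-5592, -6788)), 15261), -1)), -1))) = Add(Mul(-2883, Pow(29473, -1)), Mul(8534, Pow(Mul(Add(Add(-107, Pow(-139, 2)), -4143), Pow(Add(Mul(Add(-3288, -2036), Add(-5592, -6788)), 15261), -1)), -1))) = Add(Mul(-2883, Rational(1, 29473)), Mul(8534, Pow(Mul(Add(Add(-107, 19321), -4143), Pow(Add(Mul(-5324, -12380), 15261), -1)), -1))) = Add(Rational(-2883, 29473), Mul(8534, Pow(Mul(Add(19214, -4143), Pow(Add(65911120, 15261), -1)), -1))) = Add(Rational(-2883, 29473), Mul(8534, Pow(Mul(15071, Pow(65926381, -1)), -1))) = Add(Rational(-2883, 29473), Mul(8534, Pow(Mul(15071, Rational(1, 65926381)), -1))) = Add(Rational(-2883, 29473), Mul(8534, Pow(Rational(15071, 65926381), -1))) = Add(Rational(-2883, 29473), Mul(8534, Rational(65926381, 15071))) = Add(Rational(-2883, 29473), Rational(562615735454, 15071)) = Rational(16581973527586049, 444187583)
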